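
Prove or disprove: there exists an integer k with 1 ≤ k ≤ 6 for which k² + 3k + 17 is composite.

At k = 4: 4² + 3·4 + 17 = 45 = 3·15, which is composite.

k = 4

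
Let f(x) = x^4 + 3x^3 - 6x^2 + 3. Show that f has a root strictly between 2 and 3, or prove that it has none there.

The endpoint values f(2) = 19 and f(3) = 111 are both positive. Claim: f(x) > 0 for every x in (2, 3).
Substitute x = 2 + u, where 0 < u < 1 on the interval. Expanding, f(2 + u) = u^4 + 11u^3 + 36u^2 + 44u + 19.
All 5 nonzero coefficients of this polynomial in u are positive; hence for u > 0 the value is a sum of positive terms (the constant 19 among them).
Therefore f(x) > 0 throughout (2, 3), and f has no zero there.

No such root exists.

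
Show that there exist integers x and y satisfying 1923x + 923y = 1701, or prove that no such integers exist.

Since gcd(1923, 923) = 1, every integer is an integer combination of 1923 and 923.
Euclidean algorithm: 1923 = 2·923 + 77, 923 = 11·77 + 76, 77 = 1·76 + 1, 76 = 76·1 + 0.
Back-substituting, 1 = 77 − 1·76 = 77 − (923 − 11·77) = −923 + 12·77 = −923 + 12·(1923 − 2·923) = 12·1923 − 25·923; that is, 1923·12 + 923·(-25) = 1.
Scaling by 1701 gives the particular solution (x, y) = (20412, -42525).
Shifting by a multiple of (923, −1923) keeps it a solution: x = 20412 − 22·923 = 106, y = -42525 + 22·1923 = -219.
Indeed 1923·106 + 923·(-219) = 203838 − 202137 = 1701.

x = 106, y = -219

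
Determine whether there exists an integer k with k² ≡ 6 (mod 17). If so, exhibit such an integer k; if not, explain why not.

No such integer exists.

Since (17 − k)² ≡ k² (mod 17), it suffices to square k = 0, 1, …, 8: the residues are 0, 1, 4, 9, 16, 8, 2, 15, 13.
So the quadratic residues mod 17 are {0, 1, 2, 4, 8, 9, 13, 15, 16}, and 6 is not among them.
Therefore k² ≡ 6 (mod 17) has no solution.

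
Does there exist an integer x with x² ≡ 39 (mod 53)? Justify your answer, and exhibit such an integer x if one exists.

There is no such integer.

Apply Euler's criterion with the prime 53: 39 is a quadratic residue iff 39^26 ≡ 1 (mod 53), and a non-residue iff it is ≡ −1.
Squaring successively (mod 53): 39^2 = 1521 ≡ 37; 39^4 ≡ 37² = 1369 ≡ 44; 39^8 ≡ 44² = 1936 ≡ 28; 39^16 ≡ 28² = 784 ≡ 42.
Since 26 = 16 + 8 + 2, 39^26 ≡ 42 · 28 · 37; multiplying out mod 53: 42·28 = 1176 ≡ 10, then 10·37 = 370 ≡ 52. Thus 39^26 ≡ 52 ≡ −1 (mod 53).
The value −1 means 39 is a non-residue modulo 53, so x² ≡ 39 (mod 53) is impossible.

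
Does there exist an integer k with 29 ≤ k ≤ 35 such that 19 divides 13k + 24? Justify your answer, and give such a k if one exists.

There is no such integer k in that range.

The values of 13k + 24 for k = 29, 30, …, 35 are 401, 414, 427, 440, 453, 466, 479; reduced mod 19 these are 2, 15, 9, 3, 16, 10, 4.
Since 0 is absent from this list, 19 ∤ 13k + 24 for every k with 29 ≤ k ≤ 35.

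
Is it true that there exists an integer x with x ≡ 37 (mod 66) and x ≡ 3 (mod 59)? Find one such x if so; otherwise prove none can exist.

x = 829

gcd(66, 59) = 1, so the Chinese Remainder Theorem guarantees exactly one residue class mod 3894 satisfying both.
Write x = 37 + 66t and require 37 + 66t ≡ 3 (mod 59), i.e. 66t ≡ 25 (mod 59).
66 ≡ 7 (mod 59), so this reads 7t ≡ 25 (mod 59). Invert 7 mod 59 by the Euclidean algorithm: 59 = 8·7 + 3, 7 = 2·3 + 1, 3 = 3·1 + 0; back-substituting, 1 = 7 − 2·3 = 7 − 2·(59 − 8·7) = −2·59 + 17·7. Hence 7·17 ≡ 1, so 7⁻¹ ≡ 17 (mod 59).
Multiplying by 17: t ≡ 17·25 = 425 ≡ 12 (mod 59).
Taking t = 12 gives x = 37 + 66·12 = 829.
Indeed 829 ≡ 37 (mod 66) and 829 ≡ 3 (mod 59).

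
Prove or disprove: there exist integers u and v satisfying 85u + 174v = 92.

u = 128, v = -62

Since gcd(85, 174) = 1, every integer is an integer combination of 85 and 174.
Dividing repeatedly: 174 = 2·85 + 4, 85 = 21·4 + 1, 4 = 4·1 + 0.
Unwinding: 1 = 85 − 21·4 = 85 − 21·(174 − 2·85) = −21·174 + 43·85, i.e. 85·43 + 174·(-21) = 1.
Times 92: 85·3956 + 174·(-1932) = 92, so (3956, -1932) solves it.
Shifting by a multiple of (174, −85) keeps it a solution: u = 3956 − 22·174 = 128, v = -1932 + 22·85 = -62.
Indeed 85·128 + 174·(-62) = 10880 − 10788 = 92.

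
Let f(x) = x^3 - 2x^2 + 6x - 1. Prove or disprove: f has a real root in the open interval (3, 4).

f(3) = 26 and f(4) = 55, both positive.
The derivative f'(x) = 3x^2 - 4x + 6 is a quadratic with discriminant (-4)² − 4·3·6 = -56 < 0; it never vanishes, so it is always positive (sign of the leading coefficient).
Hence f is strictly increasing on ℝ, and in particular on [3, 4]. A strictly monotone function with same-sign endpoint values stays positive on the whole interval, so f has no zero in (3, 4).

No.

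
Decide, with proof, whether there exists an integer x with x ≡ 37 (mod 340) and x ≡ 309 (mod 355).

No such integer exists.

Both moduli are multiples of 5 = gcd(340, 355), so any solution would satisfy x ≡ 37 and x ≡ 309 modulo 5 simultaneously.
But 37 mod 5 = 2 while 309 mod 5 = 4, a contradiction.
Hence the system has no solution.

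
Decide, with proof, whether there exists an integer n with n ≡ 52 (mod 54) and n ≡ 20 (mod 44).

gcd(54, 44) = 2. A simultaneous solution exists iff 52 ≡ 20 (mod 2); here 52 mod 2 = 0 = 20 mod 2, so it does.
Write n = 52 + 54t. Then 54t ≡ 20 − 52 ≡ 12 (mod 44); dividing through by 2 gives 27t ≡ 6 (mod 22).
27 ≡ 5 (mod 22), so this reads 5t ≡ 6 (mod 22). Invert 5 mod 22 by the Euclidean algorithm: 22 = 4·5 + 2, 5 = 2·2 + 1, 2 = 2·1 + 0; back-substituting, 1 = 5 − 2·2 = 5 − 2·(22 − 4·5) = −2·22 + 9·5. Hence 5·9 ≡ 1, so 5⁻¹ ≡ 9 (mod 22).
Multiplying by 9: t ≡ 9·6 = 54 ≡ 10 (mod 22).
Then n = 52 + 54·10 = 592.
Indeed 592 ≡ 52 (mod 54) and 592 ≡ 20 (mod 44).

n = 592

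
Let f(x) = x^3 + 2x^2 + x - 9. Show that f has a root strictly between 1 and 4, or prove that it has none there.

f(1) = -5 and f(4) = 91, which have opposite signs.
As a polynomial, f is continuous on every closed interval.
By the Intermediate Value Theorem, f takes the value 0 somewhere in the open interval.

Such a root exists.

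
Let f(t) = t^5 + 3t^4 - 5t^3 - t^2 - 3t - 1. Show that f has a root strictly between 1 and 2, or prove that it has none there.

f(1) = -6 and f(2) = 29, which have opposite signs.
As a polynomial, f is continuous on every closed interval.
By the Intermediate Value Theorem f must vanish at some point of (1, 2).

Yes, f has a root in the interval.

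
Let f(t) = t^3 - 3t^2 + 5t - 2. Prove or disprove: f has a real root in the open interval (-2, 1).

Such a root exists.

f(-2) = -32 and f(1) = 1, which have opposite signs.
f is continuous everywhere (it is a polynomial), in particular on [-2, 1].
By the Intermediate Value Theorem, f takes the value 0 somewhere in the open interval.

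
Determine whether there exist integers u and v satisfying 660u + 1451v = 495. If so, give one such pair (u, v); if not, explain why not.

u = 1089, v = -495

Since gcd(660, 1451) = 1, every integer is an integer combination of 660 and 1451.
Dividing repeatedly: 1451 = 2·660 + 131, 660 = 5·131 + 5, 131 = 26·5 + 1, 5 = 5·1 + 0.
Unwinding: 1 = 131 − 26·5 = 131 − 26·(660 − 5·131) = −26·660 + 131·131 = −26·660 + 131·(1451 − 2·660) = 131·1451 − 288·660, i.e. 660·(-288) + 1451·131 = 1.
Scaling by 495 gives the particular solution (u, v) = (-142560, 64845).
Shifting by a multiple of (1451, −660) keeps it a solution: u = -142560 + 99·1451 = 1089, v = 64845 − 99·660 = -495.
Check: 660·1089 + 1451·(-495) = 718740 − 718245 = 495. ✓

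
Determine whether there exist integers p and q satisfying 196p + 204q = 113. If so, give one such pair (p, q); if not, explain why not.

No such integers exist.

Any value of 196p + 204q is a multiple of gcd(196, 204) = 4.
However 113 leaves remainder 1 on division by 4.
Therefore 196p + 204q = 113 has no solution in integers.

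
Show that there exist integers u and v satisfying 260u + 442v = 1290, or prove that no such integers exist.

gcd(260, 442) = 26, so every integer of the form 260u + 442v is a multiple of 26.
But 1290 = 26·49 + 16, so 26 ∤ 1290.
Therefore 260u + 442v = 1290 has no solution in integers.

There are no such integers.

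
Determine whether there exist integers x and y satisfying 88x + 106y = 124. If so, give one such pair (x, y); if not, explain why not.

x = 52, y = -42

Since gcd(88, 106) = 2 and 124 = 2·62, Bézout's identity guarantees a solution.
Dividing through by 2 reduces the equation to 44x + 53y = 62.
Run the Euclidean algorithm on 53 and 44: 53 = 1·44 + 9, 44 = 4·9 + 8, 9 = 1·8 + 1, 8 = 8·1 + 0.
Working back up the chain: 1 = 9 − 1·8 = 9 − (44 − 4·9) = −44 + 5·9 = −44 + 5·(53 − 1·44) = 5·53 − 6·44. So 44·(-6) + 53·5 = 1.
Times 62: 44·(-372) + 53·310 = 62, so (-372, 310) solves it.
The general solution is x = -372 + 53k, y = 310 − 44k; taking k = 8 gives the smaller pair x = 52, y = -42.
Indeed 88·52 + 106·(-42) = 4576 − 4452 = 124.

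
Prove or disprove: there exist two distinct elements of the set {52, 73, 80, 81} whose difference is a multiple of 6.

Reduce each element modulo 6: 52↦4, 73↦1, 80↦2, 81↦3.
All 4 residues are distinct, so no two elements differ by a multiple of 6.

No such pair exists.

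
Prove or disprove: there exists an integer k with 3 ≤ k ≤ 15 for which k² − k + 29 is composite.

k = 13

At k = 13: 13² − 13 + 29 = 185 = 5·37, which is composite.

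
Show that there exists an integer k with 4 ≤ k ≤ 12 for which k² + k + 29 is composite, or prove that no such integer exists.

At k = 12: 12² + 12 + 29 = 185 = 5·37, which is composite.

k = 12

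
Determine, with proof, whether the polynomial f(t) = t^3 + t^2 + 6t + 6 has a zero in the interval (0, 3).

No.

f(0) = 6 and f(3) = 60, both positive.
The derivative f'(t) = 3t^2 + 2t + 6 is a quadratic with discriminant 2² − 4·3·6 = -68 < 0; it never vanishes, so it is always positive (sign of the leading coefficient).
Hence f is strictly increasing on ℝ, and in particular on [0, 3]. A strictly monotone function with same-sign endpoint values stays positive on the whole interval, so f has no zero in (0, 3).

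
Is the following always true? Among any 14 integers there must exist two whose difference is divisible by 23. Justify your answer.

Try 14 consecutive integers, 52, 53, …, 65. Their remainders mod 23 are 6, 7, 8, 9, 10, 11, 12, 13, 14, 15, 16, 17, 18, 19 — pairwise different, as any 14 ≤ 23 consecutive integers have distinct residues.
No two share a residue, so no pair has difference divisible by 23; the claim fails for this set.

No; for instance {52, 53, 54, 55, 56, 57, 58, 59, 60, 61, 62, 63, 64, 65} is a counterexample.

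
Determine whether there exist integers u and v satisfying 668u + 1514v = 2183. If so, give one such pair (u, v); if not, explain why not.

gcd(668, 1514) = 2, so every integer of the form 668u + 1514v is a multiple of 2.
But 2183 = 2·1091 + 1, so 2 ∤ 2183.
So the equation is unsolvable over ℤ.

No, no such integers exist.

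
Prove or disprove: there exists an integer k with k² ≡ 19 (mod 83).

No such integer exists.

Apply Euler's criterion with the prime 83: 19 is a quadratic residue iff 19^41 ≡ 1 (mod 83), and a non-residue iff it is ≡ −1.
Repeated squaring mod 83: 19^2 = 361 ≡ 29; 19^4 ≡ 29² = 841 ≡ 11; 19^8 ≡ 11² = 121 ≡ 38; 19^16 ≡ 38² = 1444 ≡ 33; 19^32 ≡ 33² = 1089 ≡ 10.
Since 41 = 32 + 8 + 1, 19^41 ≡ 10 · 38 · 19; multiplying out mod 83: 10·38 = 380 ≡ 48, then 48·19 = 912 ≡ 82. Thus 19^41 ≡ 82 ≡ −1 (mod 83).
By Euler's criterion 19 is a quadratic non-residue mod 83: no k satisfies k² ≡ 19 (mod 83).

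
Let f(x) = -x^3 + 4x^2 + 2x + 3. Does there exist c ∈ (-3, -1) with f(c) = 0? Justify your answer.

f has no root in that interval.

The endpoint values f(-3) = 60 and f(-1) = 6 are both positive. Claim: f(x) > 0 for every x in (-3, -1).
Shift to the endpoint -1: with x = -1 − u (0 < u < 2), one computes f(-1 − u) = u^3 + 7u^2 + 9u + 6.
All 4 nonzero coefficients of this polynomial in u are positive; hence for u > 0 the value is a sum of positive terms (the constant 6 among them).
Therefore f(x) > 0 throughout (-3, -1), and f has no zero there.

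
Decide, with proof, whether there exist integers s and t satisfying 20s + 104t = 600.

Every value of 20s + 104t is a multiple of gcd(20, 104) = 4; since 4 ∣ 600, solutions exist.
Dividing through by 4 reduces the equation to 5s + 26t = 150.
Euclidean algorithm: 26 = 5·5 + 1, 5 = 5·1 + 0.
Back-substituting, 1 = 26 − 5·5; that is, 5·(-5) + 26·1 = 1.
Times 150: 5·(-750) + 26·150 = 150, so (-750, 150) solves it.
Shifting by a multiple of (26, −5) keeps it a solution: s = -750 + 29·26 = 4, t = 150 − 29·5 = 5.
Indeed 20·4 + 104·5 = 80 + 520 = 600.

s = 4, t = 5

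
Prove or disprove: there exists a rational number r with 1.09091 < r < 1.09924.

r = 23/21

Multiplying by 21: 21·1.09091 = 22.90911 and 21·1.09924 = 23.08404, so the integer 23 lies strictly between them.
Dividing back, 1.09091 < 23/21 < 1.09924, and 23/21 is rational.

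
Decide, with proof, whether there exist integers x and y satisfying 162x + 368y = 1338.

x = 165, y = -69

Every value of 162x + 368y is a multiple of gcd(162, 368) = 2; since 2 ∣ 1338, solutions exist.
Dividing through by 2 reduces the equation to 81x + 184y = 669.
Run the Euclidean algorithm on 184 and 81: 184 = 2·81 + 22, 81 = 3·22 + 15, 22 = 1·15 + 7, 15 = 2·7 + 1, 7 = 7·1 + 0.
Working back up the chain: 1 = 15 − 2·7 = 15 − 2·(22 − 1·15) = −2·22 + 3·15 = −2·22 + 3·(81 − 3·22) = 3·81 − 11·22 = 3·81 − 11·(184 − 2·81) = −11·184 + 25·81. So 81·25 + 184·(-11) = 1.
Multiplying through by 669: x = 25·669 = 16725, y = (-11)·669 = -7359 is a solution.
The general solution is x = 16725 + 184k, y = -7359 − 81k; taking k = -90 gives the smaller pair x = 165, y = -69.
Check: 162·165 + 368·(-69) = 26730 − 25392 = 1338. ✓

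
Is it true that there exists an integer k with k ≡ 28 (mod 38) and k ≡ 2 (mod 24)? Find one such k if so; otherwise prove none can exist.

Here gcd(38, 24) = 2, and both 28 and 2 leave remainder 0 mod 2, so the system is consistent.
List candidates k ≡ 28 (mod 38): 28, 66, 104, 142, 180, 218. Modulo 24 these are 4, 18, 8, 22, 12, 2; 218 gives 2 as required.
Check: 218 mod 38 = 28, 218 mod 24 = 2. ✓

k = 218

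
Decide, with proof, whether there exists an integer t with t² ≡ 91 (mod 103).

t = 83

Take t = 83. Then 83² = 6889 = 66·103 + 91, so 83² ≡ 91 (mod 103).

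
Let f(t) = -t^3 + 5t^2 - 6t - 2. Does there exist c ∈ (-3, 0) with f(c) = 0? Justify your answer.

f(-3) = 88 and f(0) = -2, which have opposite signs.
Since f is a polynomial it is continuous on [-3, 0].
By the Intermediate Value Theorem f must vanish at some point of (-3, 0).

Yes, f has a root in the interval.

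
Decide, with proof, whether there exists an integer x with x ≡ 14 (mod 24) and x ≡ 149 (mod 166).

No, no such integer exists.

Both moduli are multiples of 2 = gcd(24, 166), so any solution would satisfy x ≡ 14 and x ≡ 149 modulo 2 simultaneously.
However 14 ≡ 0 and 149 ≡ 1 (mod 2), and 0 ≠ 1.
Hence the system has no solution.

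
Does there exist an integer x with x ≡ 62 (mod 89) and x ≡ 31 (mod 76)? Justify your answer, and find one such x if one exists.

gcd(89, 76) = 1, so the Chinese Remainder Theorem guarantees exactly one residue class mod 6764 satisfying both.
Any solution of the first congruence is x = 62 + 89t; substituting into the second, 89t ≡ 31 − 62 ≡ 45 (mod 76).
89 ≡ 13 (mod 76), so this reads 13t ≡ 45 (mod 76). Invert 13 mod 76 by the Euclidean algorithm: 76 = 5·13 + 11, 13 = 1·11 + 2, 11 = 5·2 + 1, 2 = 2·1 + 0; back-substituting, 1 = 11 − 5·2 = 11 − 5·(13 − 1·11) = −5·13 + 6·11 = −5·13 + 6·(76 − 5·13) = 6·76 − 35·13. Hence 13·(-35) ≡ 1, so 13⁻¹ ≡ -35 ≡ 41 (mod 76).
Multiplying by 41: t ≡ 41·45 = 1845 ≡ 21 (mod 76).
Taking t = 21 gives x = 62 + 89·21 = 1931.
Verify: 1931 = 21·89 + 62 and 1931 = 25·76 + 31. ✓

x = 1931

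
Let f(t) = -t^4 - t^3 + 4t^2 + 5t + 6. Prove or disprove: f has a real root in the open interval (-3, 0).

f(-3) = -27 and f(0) = 6, which have opposite signs.
Since f is a polynomial it is continuous on [-3, 0].
By the Intermediate Value Theorem, f takes the value 0 somewhere in the open interval.

Yes, f has a root in the interval.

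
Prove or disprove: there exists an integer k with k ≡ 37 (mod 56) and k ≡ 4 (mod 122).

gcd(56, 122) = 2. If k ≡ 37 (mod 56) and k ≡ 4 (mod 122), then k ≡ 37 (mod 2) and k ≡ 4 (mod 2).
However 37 ≡ 1 and 4 ≡ 0 (mod 2), and 1 ≠ 0.
Therefore no such k exists.

No such integer exists.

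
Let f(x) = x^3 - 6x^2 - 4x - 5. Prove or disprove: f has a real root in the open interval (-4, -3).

f(-4) = -149 and f(-3) = -74, both negative, so a sign-change argument is unavailable; we show f keeps this sign on the whole interval.
Substitute x = -3 − u, where 0 < u < 1 on the interval. Expanding, f(-3 − u) = -u^3 - 15u^2 - 59u - 74.
All 4 nonzero coefficients of this polynomial in u are negative; hence for u > 0 the value is a sum of negative terms (the constant -74 among them).
Therefore f(x) < 0 throughout (-4, -3), and f has no zero there.

f has no root in that interval.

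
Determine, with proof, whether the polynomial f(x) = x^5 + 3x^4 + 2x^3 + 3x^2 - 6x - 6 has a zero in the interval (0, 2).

Such a root exists.

f(0) = -6 and f(2) = 90, which have opposite signs.
f is continuous everywhere (it is a polynomial), in particular on [0, 2].
By the Intermediate Value Theorem, f takes the value 0 somewhere in the open interval.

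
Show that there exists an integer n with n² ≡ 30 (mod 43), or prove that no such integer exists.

No, no such integer exists.

Apply Euler's criterion with the prime 43: 30 is a quadratic residue iff 30^21 ≡ 1 (mod 43), and a non-residue iff it is ≡ −1.
Repeated squaring mod 43: 30^2 = 900 ≡ 40; 30^4 ≡ 40² = 1600 ≡ 9; 30^8 ≡ 9² = 81 ≡ 38; 30^16 ≡ 38² = 1444 ≡ 25.
Since 21 = 16 + 4 + 1, 30^21 ≡ 25 · 9 · 30; multiplying out mod 43: 25·9 = 225 ≡ 10, then 10·30 = 300 ≡ 42. Thus 30^21 ≡ 42 ≡ −1 (mod 43).
By Euler's criterion 30 is a quadratic non-residue mod 43: no n satisfies n² ≡ 30 (mod 43).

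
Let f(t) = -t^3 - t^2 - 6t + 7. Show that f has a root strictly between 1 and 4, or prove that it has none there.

No such root exists.

f(1) = -1 and f(4) = -97, both negative.
The derivative f'(t) = -3t^2 - 2t - 6 is a quadratic with discriminant (-2)² − 4·(-3)·(-6) = -68 < 0; it never vanishes, so it is always negative (sign of the leading coefficient).
So f is strictly decreasing; between 1 and 4 its values lie between f(1) = -1 and f(4) = -97, all negative. Therefore f has no root in (1, 4).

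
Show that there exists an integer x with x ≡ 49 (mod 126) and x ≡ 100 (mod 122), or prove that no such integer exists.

Both moduli are multiples of 2 = gcd(126, 122), so any solution would satisfy x ≡ 49 and x ≡ 100 modulo 2 simultaneously.
These are incompatible: 49 − 100 = -51 is not divisible by 2.
So no integer satisfies both congruences.

There is no such integer.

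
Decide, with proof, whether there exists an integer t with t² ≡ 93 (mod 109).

t = 23

t = 23 works: 23² = 529, and 529 − 93 = 436 = 4·109.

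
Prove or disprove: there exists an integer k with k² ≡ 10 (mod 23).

No, no such integer exists.

Apply Euler's criterion with the prime 23: 10 is a quadratic residue iff 10^11 ≡ 1 (mod 23), and a non-residue iff it is ≡ −1.
Repeated squaring mod 23: 10^2 = 100 ≡ 8; 10^4 ≡ 8² = 64 ≡ 18; 10^8 ≡ 18² = 324 ≡ 2.
Since 11 = 8 + 2 + 1, 10^11 ≡ 2 · 8 · 10; multiplying out mod 23: 2·8 = 16 ≡ 16, then 16·10 = 160 ≡ 22. Thus 10^11 ≡ 22 ≡ −1 (mod 23).
The value −1 means 10 is a non-residue modulo 23, so k² ≡ 10 (mod 23) is impossible.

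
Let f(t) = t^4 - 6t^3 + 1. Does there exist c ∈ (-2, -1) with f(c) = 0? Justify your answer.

f has no root in that interval.

f(-2) = 65 and f(-1) = 8, both positive, so a sign-change argument is unavailable; we show f keeps this sign on the whole interval.
Shift to the endpoint -1: with t = -1 − u (0 < u < 1), one computes f(-1 − u) = u^4 + 10u^3 + 24u^2 + 22u + 8.
All 5 nonzero coefficients of this polynomial in u are positive; hence for u > 0 the value is a sum of positive terms (the constant 8 among them).
So f is strictly positive on (-2, -1); no root exists in the interval.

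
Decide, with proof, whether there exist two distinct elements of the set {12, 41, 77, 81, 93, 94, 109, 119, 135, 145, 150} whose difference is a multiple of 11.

Reduce each element modulo 11: 12↦1, 41↦8, 77↦0, 81↦4, 93↦5, 94↦6, 109↦10, 119↦9, 135↦3, 145↦2, 150↦7.
All 11 residues are distinct, so no two elements differ by a multiple of 11.

No, no such pair exists.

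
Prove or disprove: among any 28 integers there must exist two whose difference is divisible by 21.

Each integer lies in one of the 21 residue classes modulo 21.
With 28 integers and only 21 classes, the pigeonhole principle forces two of them, say a and b, into the same class.
Their difference a − b is then a multiple of 21.

Yes.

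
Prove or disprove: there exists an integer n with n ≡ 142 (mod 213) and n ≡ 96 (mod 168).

gcd(213, 168) = 3. If n ≡ 142 (mod 213) and n ≡ 96 (mod 168), then n ≡ 142 (mod 3) and n ≡ 96 (mod 3).
These are incompatible: 142 − 96 = 46 is not divisible by 3.
Hence the system has no solution.

No such integer exists.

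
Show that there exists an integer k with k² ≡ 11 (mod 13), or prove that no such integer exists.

Computing k² mod 13 for k = 0, 1, …, 6 (enough, by the symmetry k ↦ 13 − k) gives 0, 1, 4, 9, 3, 12, 10.
The set of squares mod 13 is therefore {0, 1, 3, 4, 9, 10, 12}, which does not contain 11.
Therefore k² ≡ 11 (mod 13) has no solution.

There is no such integer.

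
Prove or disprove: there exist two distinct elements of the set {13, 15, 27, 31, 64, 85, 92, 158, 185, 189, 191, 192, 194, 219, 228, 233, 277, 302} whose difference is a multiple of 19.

Residues mod 19: 13↦13, 15↦15, 27↦8, 31↦12, 64↦7, 85↦9, 92↦16, 158↦6, 185↦14, 189↦18, 191↦1, 192↦2, 194↦4, 219↦10, 228↦0, 233↦5, 277↦11, 302↦17.
No residue repeats among the 18 elements, so no pair has difference ≡ 0 (mod 19).

No, no such pair exists.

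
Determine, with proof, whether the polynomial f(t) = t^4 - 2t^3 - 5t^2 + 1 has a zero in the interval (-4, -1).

f(-4) = 305 and f(-1) = -1, which have opposite signs.
f is continuous everywhere (it is a polynomial), in particular on [-4, -1].
By the Intermediate Value Theorem, f takes the value 0 somewhere in the open interval.

Yes, f has a root in the interval.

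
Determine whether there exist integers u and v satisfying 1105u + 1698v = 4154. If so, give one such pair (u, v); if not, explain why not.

u = 1628, v = -1057

Since gcd(1105, 1698) = 1, every integer is an integer combination of 1105 and 1698.
Run the Euclidean algorithm on 1698 and 1105: 1698 = 1·1105 + 593, 1105 = 1·593 + 512, 593 = 1·512 + 81, 512 = 6·81 + 26, 81 = 3·26 + 3, 26 = 8·3 + 2, 3 = 1·2 + 1, 2 = 2·1 + 0.
Working back up the chain: 1 = 3 − 1·2 = 3 − (26 − 8·3) = −26 + 9·3 = −26 + 9·(81 − 3·26) = 9·81 − 28·26 = 9·81 − 28·(512 − 6·81) = −28·512 + 177·81 = −28·512 + 177·(593 − 1·512) = 177·593 − 205·512 = 177·593 − 205·(1105 − 1·593) = −205·1105 + 382·593 = −205·1105 + 382·(1698 − 1·1105) = 382·1698 − 587·1105. So 1105·(-587) + 1698·382 = 1.
Scaling by 4154 gives the particular solution (u, v) = (-2438398, 1586828).
The general solution is u = -2438398 + 1698k, v = 1586828 − 1105k; taking k = 1437 gives the smaller pair u = 1628, v = -1057.
Check: 1105·1628 + 1698·(-1057) = 1798940 − 1794786 = 4154. ✓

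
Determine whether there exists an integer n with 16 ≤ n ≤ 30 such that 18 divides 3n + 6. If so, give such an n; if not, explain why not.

n = 16

At n = 16 we get 3·16 + 6 = 54, and 54 = 18·3.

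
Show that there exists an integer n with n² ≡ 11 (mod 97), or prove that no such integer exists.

n = 60

n = 60 works: 60² = 3600, and 3600 − 11 = 3589 = 37·97.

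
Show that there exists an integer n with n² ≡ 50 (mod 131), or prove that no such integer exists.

131 is prime, so by Euler's criterion 50 is a square mod 131 iff 50^((131−1)/2) = 50^65 ≡ 1 (mod 131).
Repeated squaring mod 131: 50^2 = 2500 ≡ 11; 50^4 ≡ 11² = 121 ≡ 121; 50^8 ≡ 121² = 14641 ≡ 100; 50^16 ≡ 100² = 10000 ≡ 44; 50^32 ≡ 44² = 1936 ≡ 102; 50^64 ≡ 102² = 10404 ≡ 55.
Since 65 = 64 + 1, 50^65 ≡ 55 · 50; multiplying out mod 131: 55·50 = 2750 ≡ 130. Thus 50^65 ≡ 130 ≡ −1 (mod 131).
The value −1 means 50 is a non-residue modulo 131, so n² ≡ 50 (mod 131) is impossible.

No, no such integer exists.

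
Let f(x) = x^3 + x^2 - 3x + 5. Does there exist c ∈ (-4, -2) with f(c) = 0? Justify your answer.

Yes, such a c exists.

f(-4) = -31 and f(-2) = 7, which have opposite signs.
f is continuous everywhere (it is a polynomial), in particular on [-4, -2].
So by the Intermediate Value Theorem there is a c strictly between -4 and -2 with f(c) = 0.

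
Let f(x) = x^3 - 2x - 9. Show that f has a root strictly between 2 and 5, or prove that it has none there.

Yes, f has a root in the interval.

f(2) = -5 and f(5) = 106, which have opposite signs.
f is continuous everywhere (it is a polynomial), in particular on [2, 5].
By the Intermediate Value Theorem, f takes the value 0 somewhere in the open interval.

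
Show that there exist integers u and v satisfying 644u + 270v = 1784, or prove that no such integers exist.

u = 121, v = -282

Every value of 644u + 270v is a multiple of gcd(644, 270) = 2; since 2 ∣ 1784, solutions exist.
Dividing through by 2 reduces the equation to 322u + 135v = 892.
Dividing repeatedly: 322 = 2·135 + 52, 135 = 2·52 + 31, 52 = 1·31 + 21, 31 = 1·21 + 10, 21 = 2·10 + 1, 10 = 10·1 + 0.
Back-substituting, 1 = 21 − 2·10 = 21 − 2·(31 − 1·21) = −2·31 + 3·21 = −2·31 + 3·(52 − 1·31) = 3·52 − 5·31 = 3·52 − 5·(135 − 2·52) = −5·135 + 13·52 = −5·135 + 13·(322 − 2·135) = 13·322 − 31·135; that is, 322·13 + 135·(-31) = 1.
Multiplying through by 892: u = 13·892 = 11596, v = (-31)·892 = -27652 is a solution.
Subtracting 85·135 from u and adding 85·322 to v gives the tidier solution (121, -282).
Check: 644·121 + 270·(-282) = 77924 − 76140 = 1784. ✓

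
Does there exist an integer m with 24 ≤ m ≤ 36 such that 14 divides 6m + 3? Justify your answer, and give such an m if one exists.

No, no such integer m in that range exists.

For m = 24, 25, …, 36 the values of 6m + 3 modulo 14 are 7, 13, 5, 11, 3, 9, 1, 7, 13, 5, 11, 3, 9 respectively.
The residue 0 does not occur, so no m in [24, 36] makes 6m + 3 a multiple of 14.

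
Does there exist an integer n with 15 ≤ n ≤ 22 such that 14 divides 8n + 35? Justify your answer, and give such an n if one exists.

The values of 8n + 35 for n = 15, 16, …, 22 are 155, 163, 171, 179, 187, 195, 203, 211; reduced mod 14 these are 1, 9, 3, 11, 5, 13, 7, 1.
Since 0 is absent from this list, 14 ∤ 8n + 35 for every n with 15 ≤ n ≤ 22.

No, no such integer n in that range exists.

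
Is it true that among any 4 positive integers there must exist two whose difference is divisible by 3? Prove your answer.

Each integer lies in one of the 3 residue classes modulo 3.
Since 4 > 3, two of the 4 integers must share a residue class by the pigeonhole principle; call them a and b.
Then a ≡ b (mod 3), i.e. 3 ∣ (a − b).

Yes.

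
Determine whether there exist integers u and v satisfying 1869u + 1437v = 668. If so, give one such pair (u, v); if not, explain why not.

There are no such integers.

Any value of 1869u + 1437v is a multiple of gcd(1869, 1437) = 3.
However 668 leaves remainder 2 on division by 3.
So the equation is unsolvable over ℤ.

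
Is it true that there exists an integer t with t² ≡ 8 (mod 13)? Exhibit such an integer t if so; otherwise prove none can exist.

No, no such integer exists.

Squares mod 13 repeat after t = 6 (as (−t)² = t²); for t = 0..6 they are 0, 1, 4, 9, 3, 12, 10.
So the quadratic residues mod 13 are {0, 1, 3, 4, 9, 10, 12}, and 8 is not among them.
Therefore t² ≡ 8 (mod 13) has no solution.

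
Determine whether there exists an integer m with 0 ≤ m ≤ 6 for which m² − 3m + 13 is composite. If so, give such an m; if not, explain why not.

The values for m = 0, 1, …, 6 are 13, 11, 11, 13, 17, 23, 31, and each of these is prime.
So no value in the range makes the expression composite.

There is no such integer m in that range.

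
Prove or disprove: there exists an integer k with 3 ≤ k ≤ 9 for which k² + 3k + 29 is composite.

k = 4

At k = 4: 4² + 3·4 + 29 = 57 = 3·19, which is composite.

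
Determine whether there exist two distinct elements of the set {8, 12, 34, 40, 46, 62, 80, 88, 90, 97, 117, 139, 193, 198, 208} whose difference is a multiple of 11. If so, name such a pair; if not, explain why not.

12 and 34 are such a pair.

12 mod 11 = 1 and 34 mod 11 = 1, so 34 − 12 = 22 = 2·11.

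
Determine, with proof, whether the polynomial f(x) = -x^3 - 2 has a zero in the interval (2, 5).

No.

f(2) = -10 and f(5) = -127, both negative, so a sign-change argument is unavailable; we show f keeps this sign on the whole interval.
Substitute x = 2 + u, where 0 < u < 3 on the interval. Expanding, f(2 + u) = -u^3 - 6u^2 - 12u - 10.
The nonzero coefficients here are all negative, so for u > 0 every term is negative (or zero), and the constant term -10 is strictly negative.
Therefore f(x) < 0 throughout (2, 5), and f has no zero there.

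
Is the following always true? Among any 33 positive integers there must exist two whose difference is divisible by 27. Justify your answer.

Each integer lies in one of the 27 residue classes modulo 27.
Since 33 > 27, two of the 33 integers must share a residue class by the pigeonhole principle; call them a and b.
Equal remainders mean a − b ≡ 0 (mod 27), so 27 divides their difference.

Yes, this is always true.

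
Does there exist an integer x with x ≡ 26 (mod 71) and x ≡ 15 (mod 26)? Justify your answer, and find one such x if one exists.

Since 71 and 26 share no common factor, CRT says the pair of congruences has a solution (unique mod 1846).
Any solution of the first congruence is x = 26 + 71t; substituting into the second, 71t ≡ 15 − 26 ≡ 15 (mod 26).
71 ≡ 19 (mod 26), so this reads 19t ≡ 15 (mod 26). Note 19·11 = 209 ≡ 1 (mod 26) (as 209 − 1 = 8·26), so 19⁻¹ ≡ 11.
Therefore t ≡ 11·15 = 165 ≡ 9 (mod 26).
With t = 9: x = 26 + 71·9 = 665.
Indeed 665 ≡ 26 (mod 71) and 665 ≡ 15 (mod 26).

x = 665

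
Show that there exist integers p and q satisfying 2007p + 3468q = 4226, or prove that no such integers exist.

No such integers exist.

Any value of 2007p + 3468q is a multiple of gcd(2007, 3468) = 3.
But 4226 = 3·1408 + 2, so 3 ∤ 4226.
Hence no integers p, q satisfy the equation.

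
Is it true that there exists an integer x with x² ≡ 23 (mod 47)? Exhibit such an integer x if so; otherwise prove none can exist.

No such integer exists.

47 is prime, so by Euler's criterion 23 is a square mod 47 iff 23^((47−1)/2) = 23^23 ≡ 1 (mod 47).
Repeated squaring mod 47: 23^2 = 529 ≡ 12; 23^4 ≡ 12² = 144 ≡ 3; 23^8 ≡ 3² = 9 ≡ 9; 23^16 ≡ 9² = 81 ≡ 34.
Since 23 = 16 + 4 + 2 + 1, 23^23 ≡ 34 · 3 · 12 · 23; multiplying out mod 47: 34·3 = 102 ≡ 8, then 8·12 = 96 ≡ 2, then 2·23 = 46 ≡ 46. Thus 23^23 ≡ 46 ≡ −1 (mod 47).
By Euler's criterion 23 is a quadratic non-residue mod 47: no x satisfies x² ≡ 23 (mod 47).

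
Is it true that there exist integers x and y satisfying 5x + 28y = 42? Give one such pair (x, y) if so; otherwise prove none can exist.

x = 14, y = -1

Since gcd(5, 28) = 1, every integer is an integer combination of 5 and 28.
Run the Euclidean algorithm on 28 and 5: 28 = 5·5 + 3, 5 = 1·3 + 2, 3 = 1·2 + 1, 2 = 2·1 + 0.
Working back up the chain: 1 = 3 − 1·2 = 3 − (5 − 1·3) = −5 + 2·3 = −5 + 2·(28 − 5·5) = 2·28 − 11·5. So 5·(-11) + 28·2 = 1.
Multiplying through by 42: x = (-11)·42 = -462, y = 2·42 = 84 is a solution.
The general solution is x = -462 + 28k, y = 84 − 5k; taking k = 17 gives the smaller pair x = 14, y = -1.
Check: 5·14 + 28·(-1) = 70 − 28 = 42. ✓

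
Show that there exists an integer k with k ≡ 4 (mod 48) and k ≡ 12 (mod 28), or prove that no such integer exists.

gcd(48, 28) = 4. A simultaneous solution exists iff 4 ≡ 12 (mod 4); here 4 mod 4 = 0 = 12 mod 4, so it does.
The integers ≡ 4 (mod 48) are 4, 52, 100, 148, 196, 244, 292, …; their remainders mod 28 are 4, 24, 16, 8, 0, 20, 12, so k = 292 is the first that is ≡ 12 (mod 28).
Check: 292 mod 48 = 4, 292 mod 28 = 12. ✓

k = 292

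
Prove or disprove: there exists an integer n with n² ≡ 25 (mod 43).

n = 5

Take n = 5. Then 5² = 25, and since 0 ≤ 25 < 43 this is already reduced: 5² ≡ 25 (mod 43).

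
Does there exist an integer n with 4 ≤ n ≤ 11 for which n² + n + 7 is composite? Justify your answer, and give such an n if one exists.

At n = 4: 4² + 4 + 7 = 27 = 3·9, which is composite.

n = 4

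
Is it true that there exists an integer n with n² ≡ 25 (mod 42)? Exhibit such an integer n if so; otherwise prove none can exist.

n = 5

Take n = 5. Then 5² = 25, and since 0 ≤ 25 < 42 this is already reduced: 5² ≡ 25 (mod 42).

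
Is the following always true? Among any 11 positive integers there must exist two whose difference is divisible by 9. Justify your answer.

There are exactly 9 possible remainders on division by 9.
Placing 11 integers into 9 classes, some class receives at least two — say a and b.
Their difference a − b is then a multiple of 9.

Yes.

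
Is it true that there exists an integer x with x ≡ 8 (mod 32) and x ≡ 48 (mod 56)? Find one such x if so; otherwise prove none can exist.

x = 104

Here gcd(32, 56) = 8, and both 8 and 48 leave remainder 0 mod 8, so the system is consistent.
Step through x = 8, 8 + 32, 8 + 2·32, …: the values 8, 40, 72, 104 reduce mod 56 to 8, 40, 16, 48. The value 104 hits 48.
Check: 104 mod 32 = 8, 104 mod 56 = 48. ✓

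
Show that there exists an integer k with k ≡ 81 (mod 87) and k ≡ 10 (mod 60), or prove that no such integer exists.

There is no such integer.

gcd(87, 60) = 3. If k ≡ 81 (mod 87) and k ≡ 10 (mod 60), then k ≡ 81 (mod 3) and k ≡ 10 (mod 3).
However 81 ≡ 0 and 10 ≡ 1 (mod 3), and 0 ≠ 1.
So no integer satisfies both congruences.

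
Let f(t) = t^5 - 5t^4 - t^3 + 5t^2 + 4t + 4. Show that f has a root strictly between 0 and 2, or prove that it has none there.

f(0) = 4 and f(2) = -24, which have opposite signs.
Since f is a polynomial it is continuous on [0, 2].
By the Intermediate Value Theorem, f takes the value 0 somewhere in the open interval.

Such a root exists.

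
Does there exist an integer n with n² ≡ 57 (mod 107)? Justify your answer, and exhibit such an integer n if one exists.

n = 48

Take n = 48. Then 48² = 2304 = 21·107 + 57, so 48² ≡ 57 (mod 107).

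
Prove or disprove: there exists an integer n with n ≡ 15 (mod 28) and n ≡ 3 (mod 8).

gcd(28, 8) = 4. A simultaneous solution exists iff 15 ≡ 3 (mod 4); here 15 mod 4 = 3 = 3 mod 4, so it does.
Step through n = 15, 15 + 28, 15 + 2·28, …: the values 15, 43 reduce mod 8 to 7, 3. The value 43 hits 3.
Verify: 43 = 1·28 + 15 and 43 = 5·8 + 3. ✓

n = 43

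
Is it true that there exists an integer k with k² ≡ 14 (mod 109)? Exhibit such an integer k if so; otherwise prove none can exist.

109 is prime, so by Euler's criterion 14 is a square mod 109 iff 14^((109−1)/2) = 14^54 ≡ 1 (mod 109).
Repeated squaring mod 109: 14^2 = 196 ≡ 87; 14^4 ≡ 87² = 7569 ≡ 48; 14^8 ≡ 48² = 2304 ≡ 15; 14^16 ≡ 15² = 225 ≡ 7; 14^32 ≡ 7² = 49 ≡ 49.
Since 54 = 32 + 16 + 4 + 2, 14^54 ≡ 49 · 7 · 48 · 87; multiplying out mod 109: 49·7 = 343 ≡ 16, then 16·48 = 768 ≡ 5, then 5·87 = 435 ≡ 108. Thus 14^54 ≡ 108 ≡ −1 (mod 109).
By Euler's criterion 14 is a quadratic non-residue mod 109: no k satisfies k² ≡ 14 (mod 109).

No, no such integer exists.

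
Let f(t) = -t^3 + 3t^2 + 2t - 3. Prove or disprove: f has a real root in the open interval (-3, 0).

f(-3) = 45 and f(0) = -3, which have opposite signs.
Since f is a polynomial it is continuous on [-3, 0].
By the Intermediate Value Theorem f must vanish at some point of (-3, 0).

Such a root exists.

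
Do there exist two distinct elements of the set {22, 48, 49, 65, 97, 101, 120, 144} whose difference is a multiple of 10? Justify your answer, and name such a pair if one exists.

Reduce each element modulo 10: 22↦2, 48↦8, 49↦9, 65↦5, 97↦7, 101↦1, 120↦0, 144↦4.
No residue repeats among the 8 elements, so no pair has difference ≡ 0 (mod 10).

No, no such pair exists.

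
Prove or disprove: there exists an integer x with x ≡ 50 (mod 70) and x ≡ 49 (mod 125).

gcd(70, 125) = 5. If x ≡ 50 (mod 70) and x ≡ 49 (mod 125), then x ≡ 50 (mod 5) and x ≡ 49 (mod 5).
However 50 ≡ 0 and 49 ≡ 4 (mod 5), and 0 ≠ 4.
Hence the system has no solution.

No, no such integer exists.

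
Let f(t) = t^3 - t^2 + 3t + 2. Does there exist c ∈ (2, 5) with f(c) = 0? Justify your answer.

No such root exists.

f(2) = 12 and f(5) = 117, both positive.
f'(t) = 3t^2 - 2t + 3 has discriminant (-2)² − 4·3·3 = -32 < 0, so f' has no real roots and is positive for every real t.
So f is strictly increasing; between 2 and 5 its values lie between f(2) = 12 and f(5) = 117, all positive. Therefore f has no root in (2, 5).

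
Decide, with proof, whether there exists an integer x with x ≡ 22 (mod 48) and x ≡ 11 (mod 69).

Both moduli are multiples of 3 = gcd(48, 69), so any solution would satisfy x ≡ 22 and x ≡ 11 modulo 3 simultaneously.
These are incompatible: 22 − 11 = 11 is not divisible by 3.
Therefore no such x exists.

No, no such integer exists.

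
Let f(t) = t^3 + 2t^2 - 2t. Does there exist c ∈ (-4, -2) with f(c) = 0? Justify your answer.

Such a root exists.

f(-4) = -24 and f(-2) = 4, which have opposite signs.
As a polynomial, f is continuous on every closed interval.
So by the Intermediate Value Theorem there is a c strictly between -4 and -2 with f(c) = 0.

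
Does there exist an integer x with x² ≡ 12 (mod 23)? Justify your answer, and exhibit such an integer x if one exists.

x = 9

x = 9 works: 9² = 81, and 81 − 12 = 69 = 3·23.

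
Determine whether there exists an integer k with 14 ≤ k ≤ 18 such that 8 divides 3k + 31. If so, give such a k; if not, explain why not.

No, no such integer k in that range exists.

For k = 14, 15, …, 18 the values of 3k + 31 modulo 8 are 1, 4, 7, 2, 5 respectively.
The residue 0 does not occur, so no k in [14, 18] makes 3k + 31 a multiple of 8.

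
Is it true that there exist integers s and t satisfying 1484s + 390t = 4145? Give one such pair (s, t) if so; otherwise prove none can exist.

No such integers exist.

Both 1484 and 390 are divisible by gcd(1484, 390) = 2, hence so is any combination 1484s + 390t.
But 4145 is not a multiple of 2 (it leaves remainder 1).
Hence no integers s, t satisfy the equation.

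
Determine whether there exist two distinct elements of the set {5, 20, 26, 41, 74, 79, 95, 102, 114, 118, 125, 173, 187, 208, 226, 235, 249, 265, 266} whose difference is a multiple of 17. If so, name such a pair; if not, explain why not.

5 and 226 are such a pair.

Both 5 and 226 leave remainder 5 on division by 17; their difference 221 = 13·17 is a multiple of 17.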